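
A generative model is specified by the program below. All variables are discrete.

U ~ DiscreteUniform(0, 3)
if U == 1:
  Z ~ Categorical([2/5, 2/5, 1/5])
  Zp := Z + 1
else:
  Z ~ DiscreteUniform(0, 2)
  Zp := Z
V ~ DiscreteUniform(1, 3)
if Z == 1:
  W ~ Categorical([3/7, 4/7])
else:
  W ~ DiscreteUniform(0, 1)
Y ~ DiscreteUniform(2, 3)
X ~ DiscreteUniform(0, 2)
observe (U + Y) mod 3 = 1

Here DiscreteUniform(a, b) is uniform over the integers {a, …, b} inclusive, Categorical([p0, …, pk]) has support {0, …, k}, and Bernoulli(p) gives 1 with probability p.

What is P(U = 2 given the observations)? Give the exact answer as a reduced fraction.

P(U = 2 | obs) = 1/2

Enumerate traces; 108 have nonzero weight after conditioning:
  (U=1, Z=0, V=1, W=0, Y=3, X=0) weight 1/360
  (U=1, Z=0, V=1, W=0, Y=3, X=1) weight 1/360
  (U=1, Z=0, V=1, W=0, Y=3, X=2) weight 1/360
  (U=1, Z=0, V=1, W=1, Y=3, X=0) weight 1/360
  (U=1, Z=0, V=1, W=1, Y=3, X=1) weight 1/360
  (U=1, Z=0, V=1, W=1, Y=3, X=2) weight 1/360
  (U=1, Z=0, V=2, W=0, Y=3, X=0) weight 1/360
  (U=1, Z=0, V=2, W=0, Y=3, X=1) weight 1/360
  (U=2, Z=0, V=1, W=0, Y=2, X=0) weight 1/432
  … 99 more
Group by U:
  weight(U=1) = 1/8
  weight(U=2) = 1/8
Total weight = 1/8 + 1/8 = 1/4
P(U=1 | obs) = 1/8 / 1/4 = 1/2
P(U=2 | obs) = 1/8 / 1/4 = 1/2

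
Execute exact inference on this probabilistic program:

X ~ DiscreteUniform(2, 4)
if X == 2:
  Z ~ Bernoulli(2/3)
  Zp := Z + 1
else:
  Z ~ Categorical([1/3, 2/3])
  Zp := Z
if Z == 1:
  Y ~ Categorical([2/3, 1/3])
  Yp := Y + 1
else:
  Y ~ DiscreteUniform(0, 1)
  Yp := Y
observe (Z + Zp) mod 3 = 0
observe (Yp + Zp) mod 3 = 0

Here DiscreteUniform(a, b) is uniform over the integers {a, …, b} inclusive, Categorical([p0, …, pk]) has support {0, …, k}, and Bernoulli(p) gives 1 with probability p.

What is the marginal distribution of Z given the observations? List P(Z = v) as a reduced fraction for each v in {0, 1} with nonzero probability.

Enumerate traces; 3 have nonzero weight after conditioning:
  (X=2, Z=1, Y=0) weight 4/27
  (X=3, Z=0, Y=0) weight 1/18
  (X=4, Z=0, Y=0) weight 1/18
Group by Z:
  weight(Z=0) = 1/9
  weight(Z=1) = 4/27
Total weight = 1/9 + 4/27 = 7/27
P(Z=0 | obs) = 1/9 / 7/27 = 3/7
P(Z=1 | obs) = 4/27 / 7/27 = 4/7

P(Z=0) = 3/7, P(Z=1) = 4/7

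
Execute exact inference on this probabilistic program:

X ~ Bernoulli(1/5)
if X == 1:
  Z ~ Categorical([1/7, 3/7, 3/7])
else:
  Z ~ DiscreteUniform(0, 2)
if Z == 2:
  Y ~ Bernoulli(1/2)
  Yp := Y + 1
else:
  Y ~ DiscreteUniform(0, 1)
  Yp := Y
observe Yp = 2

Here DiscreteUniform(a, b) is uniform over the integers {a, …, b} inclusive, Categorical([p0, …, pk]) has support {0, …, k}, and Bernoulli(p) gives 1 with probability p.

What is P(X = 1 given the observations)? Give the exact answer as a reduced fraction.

Enumerate traces; 2 have nonzero weight after conditioning:
  (X=0, Z=2, Y=1) weight 2/15
  (X=1, Z=2, Y=1) weight 3/70
Group by X:
  weight(X=0) = 2/15
  weight(X=1) = 3/70
Total weight = 2/15 + 3/70 = 37/210
P(X=0 | obs) = 2/15 / 37/210 = 28/37
P(X=1 | obs) = 3/70 / 37/210 = 9/37

P(X = 1 | obs) = 9/37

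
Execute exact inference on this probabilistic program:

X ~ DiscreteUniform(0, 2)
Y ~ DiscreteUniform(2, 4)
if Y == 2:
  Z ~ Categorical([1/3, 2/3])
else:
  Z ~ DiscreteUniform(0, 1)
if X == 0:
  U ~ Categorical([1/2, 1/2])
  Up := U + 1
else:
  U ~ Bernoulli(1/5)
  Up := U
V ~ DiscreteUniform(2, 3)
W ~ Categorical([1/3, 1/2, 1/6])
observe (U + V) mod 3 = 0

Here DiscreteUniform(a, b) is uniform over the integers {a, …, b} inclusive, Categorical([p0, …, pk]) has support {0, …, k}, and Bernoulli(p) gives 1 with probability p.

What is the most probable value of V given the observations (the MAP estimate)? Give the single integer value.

Enumerate traces; 108 have nonzero weight after conditioning:
  (X=0, Y=2, Z=0, U=0, V=3, W=0) weight 1/324
  (X=0, Y=2, Z=0, U=0, V=3, W=1) weight 1/216
  (X=0, Y=2, Z=0, U=0, V=3, W=2) weight 1/648
  (X=0, Y=2, Z=0, U=1, V=2, W=0) weight 1/324
  (X=0, Y=2, Z=0, U=1, V=2, W=1) weight 1/216
  (X=0, Y=2, Z=0, U=1, V=2, W=2) weight 1/648
  (X=0, Y=2, Z=1, U=0, V=3, W=0) weight 1/162
  (X=0, Y=2, Z=1, U=0, V=3, W=1) weight 1/108
  … 100 more
Group by V:
  weight(V=2) = 3/20
  weight(V=3) = 7/20
Total weight = 3/20 + 7/20 = 1/2
P(V=2 | obs) = 3/20 / 1/2 = 3/10
P(V=3 | obs) = 7/20 / 1/2 = 7/10
argmax = 3

argmax_v P(V = v | obs) = 3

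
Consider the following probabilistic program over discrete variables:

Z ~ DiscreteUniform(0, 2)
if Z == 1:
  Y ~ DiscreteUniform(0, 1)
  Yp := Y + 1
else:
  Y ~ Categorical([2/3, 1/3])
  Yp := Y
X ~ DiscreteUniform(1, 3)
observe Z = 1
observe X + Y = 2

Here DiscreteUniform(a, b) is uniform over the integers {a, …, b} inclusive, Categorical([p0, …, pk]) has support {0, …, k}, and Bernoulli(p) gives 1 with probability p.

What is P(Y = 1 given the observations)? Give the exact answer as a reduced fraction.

Enumerate traces; 2 have nonzero weight after conditioning:
  (Z=1, Y=0, X=2) weight 1/18
  (Z=1, Y=1, X=1) weight 1/18
Group by Y:
  weight(Y=0) = 1/18
  weight(Y=1) = 1/18
Total weight = 1/18 + 1/18 = 1/9
P(Y=0 | obs) = 1/18 / 1/9 = 1/2
P(Y=1 | obs) = 1/18 / 1/9 = 1/2

P(Y = 1 | obs) = 1/2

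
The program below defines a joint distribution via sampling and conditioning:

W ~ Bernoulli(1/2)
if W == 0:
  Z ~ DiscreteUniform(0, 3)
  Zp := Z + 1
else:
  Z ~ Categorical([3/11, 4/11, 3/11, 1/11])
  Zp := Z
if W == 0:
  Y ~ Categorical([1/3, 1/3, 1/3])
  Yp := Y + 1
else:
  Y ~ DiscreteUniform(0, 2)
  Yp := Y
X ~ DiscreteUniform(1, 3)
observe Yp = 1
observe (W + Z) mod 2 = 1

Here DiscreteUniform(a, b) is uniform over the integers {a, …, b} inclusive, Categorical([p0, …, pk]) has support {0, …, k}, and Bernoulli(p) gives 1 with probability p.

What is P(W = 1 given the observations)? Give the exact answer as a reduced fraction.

P(W = 1 | obs) = 12/23

Enumerate traces; 12 have nonzero weight after conditioning:
  (W=0, Z=1, Y=0, X=1) weight 1/72
  (W=0, Z=1, Y=0, X=2) weight 1/72
  (W=0, Z=1, Y=0, X=3) weight 1/72
  (W=0, Z=3, Y=0, X=1) weight 1/72
  (W=0, Z=3, Y=0, X=2) weight 1/72
  (W=0, Z=3, Y=0, X=3) weight 1/72
  (W=1, Z=0, Y=1, X=1) weight 1/66
  (W=1, Z=0, Y=1, X=2) weight 1/66
  … 4 more
Group by W:
  weight(W=0) = 1/12
  weight(W=1) = 1/11
Total weight = 1/12 + 1/11 = 23/132
P(W=0 | obs) = 1/12 / 23/132 = 11/23
P(W=1 | obs) = 1/11 / 23/132 = 12/23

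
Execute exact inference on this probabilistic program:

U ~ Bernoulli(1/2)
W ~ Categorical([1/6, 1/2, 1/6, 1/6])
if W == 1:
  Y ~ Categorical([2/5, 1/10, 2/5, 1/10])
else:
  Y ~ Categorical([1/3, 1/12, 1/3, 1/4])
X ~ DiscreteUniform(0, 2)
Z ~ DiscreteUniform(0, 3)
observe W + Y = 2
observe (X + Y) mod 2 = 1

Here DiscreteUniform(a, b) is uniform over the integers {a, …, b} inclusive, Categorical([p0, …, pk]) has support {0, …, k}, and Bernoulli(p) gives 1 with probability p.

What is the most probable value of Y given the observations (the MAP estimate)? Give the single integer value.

Enumerate traces; 32 have nonzero weight after conditioning:
  (U=0, W=0, Y=2, X=1, Z=0) weight 1/432
  (U=0, W=0, Y=2, X=1, Z=1) weight 1/432
  (U=0, W=0, Y=2, X=1, Z=2) weight 1/432
  (U=0, W=0, Y=2, X=1, Z=3) weight 1/432
  (U=0, W=1, Y=1, X=0, Z=0) weight 1/480
  (U=0, W=1, Y=1, X=0, Z=1) weight 1/480
  (U=0, W=1, Y=1, X=0, Z=2) weight 1/480
  (U=0, W=1, Y=1, X=0, Z=3) weight 1/480
  (U=0, W=2, Y=0, X=1, Z=0) weight 1/432
  … 23 more
Group by Y:
  weight(Y=0) = 1/54
  weight(Y=1) = 1/30
  weight(Y=2) = 1/54
Total weight = 1/54 + 1/30 + 1/54 = 19/270
P(Y=0 | obs) = 1/54 / 19/270 = 5/19
P(Y=1 | obs) = 1/30 / 19/270 = 9/19
P(Y=2 | obs) = 1/54 / 19/270 = 5/19
argmax = 1

argmax_v P(Y = v | obs) = 1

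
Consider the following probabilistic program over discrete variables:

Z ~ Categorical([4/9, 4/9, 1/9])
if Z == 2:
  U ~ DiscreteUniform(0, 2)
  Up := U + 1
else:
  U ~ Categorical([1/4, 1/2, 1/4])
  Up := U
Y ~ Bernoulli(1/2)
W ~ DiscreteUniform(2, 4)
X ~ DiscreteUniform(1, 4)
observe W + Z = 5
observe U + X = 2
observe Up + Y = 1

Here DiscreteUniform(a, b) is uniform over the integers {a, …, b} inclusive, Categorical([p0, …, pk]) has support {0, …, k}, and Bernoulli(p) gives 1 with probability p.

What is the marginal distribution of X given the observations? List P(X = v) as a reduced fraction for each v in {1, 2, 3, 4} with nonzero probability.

Enumerate traces; 3 have nonzero weight after conditioning:
  (Z=1, U=0, Y=1, W=4, X=2) weight 1/216
  (Z=1, U=1, Y=0, W=4, X=1) weight 1/108
  (Z=2, U=0, Y=0, W=3, X=2) weight 1/648
Group by X:
  weight(X=1) = 1/108
  weight(X=2) = 1/162
Total weight = 1/108 + 1/162 = 5/324
P(X=1 | obs) = 1/108 / 5/324 = 3/5
P(X=2 | obs) = 1/162 / 5/324 = 2/5

P(X=1) = 3/5, P(X=2) = 2/5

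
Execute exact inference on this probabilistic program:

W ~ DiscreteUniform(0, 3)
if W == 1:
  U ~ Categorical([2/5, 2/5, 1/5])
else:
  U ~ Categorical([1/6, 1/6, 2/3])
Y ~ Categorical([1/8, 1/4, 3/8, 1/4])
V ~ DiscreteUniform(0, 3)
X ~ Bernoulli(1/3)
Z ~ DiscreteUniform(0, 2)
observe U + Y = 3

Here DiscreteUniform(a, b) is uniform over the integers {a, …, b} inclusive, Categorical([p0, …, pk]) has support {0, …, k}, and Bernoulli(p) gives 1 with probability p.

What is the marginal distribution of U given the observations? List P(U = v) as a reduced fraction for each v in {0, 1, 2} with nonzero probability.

Enumerate traces; 288 have nonzero weight after conditioning:
  (W=0, U=0, Y=3, V=0, X=0, Z=0) weight 1/1728
  (W=0, U=0, Y=3, V=0, X=0, Z=1) weight 1/1728
  (W=0, U=0, Y=3, V=0, X=0, Z=2) weight 1/1728
  (W=0, U=0, Y=3, V=0, X=1, Z=0) weight 1/3456
  (W=0, U=0, Y=3, V=0, X=1, Z=1) weight 1/3456
  (W=0, U=0, Y=3, V=0, X=1, Z=2) weight 1/3456
  (W=0, U=0, Y=3, V=1, X=0, Z=0) weight 1/1728
  (W=0, U=0, Y=3, V=1, X=0, Z=1) weight 1/1728
  (W=0, U=1, Y=2, V=0, X=0, Z=0) weight 1/1152
  (W=0, U=2, Y=1, V=0, X=0, Z=0) weight 1/432
  … 278 more
Group by U:
  weight(U=0) = 9/160
  weight(U=1) = 27/320
  weight(U=2) = 11/80
Total weight = 9/160 + 27/320 + 11/80 = 89/320
P(U=0 | obs) = 9/160 / 89/320 = 18/89
P(U=1 | obs) = 27/320 / 89/320 = 27/89
P(U=2 | obs) = 11/80 / 89/320 = 44/89

P(U=0) = 18/89, P(U=1) = 27/89, P(U=2) = 44/89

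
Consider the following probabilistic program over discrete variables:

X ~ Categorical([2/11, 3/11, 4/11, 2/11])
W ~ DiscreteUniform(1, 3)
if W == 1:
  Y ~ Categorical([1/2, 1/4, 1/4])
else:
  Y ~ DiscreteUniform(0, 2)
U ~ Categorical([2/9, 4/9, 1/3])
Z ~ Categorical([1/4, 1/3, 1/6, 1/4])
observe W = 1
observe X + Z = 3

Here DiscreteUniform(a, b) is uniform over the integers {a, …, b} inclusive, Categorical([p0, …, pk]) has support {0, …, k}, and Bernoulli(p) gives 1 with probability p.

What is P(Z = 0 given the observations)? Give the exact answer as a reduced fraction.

P(Z = 0 | obs) = 3/17

Enumerate traces; 36 have nonzero weight after conditioning:
  (X=0, W=1, Y=0, U=0, Z=3) weight 1/594
  (X=0, W=1, Y=0, U=1, Z=3) weight 1/297
  (X=0, W=1, Y=0, U=2, Z=3) weight 1/396
  (X=0, W=1, Y=1, U=0, Z=3) weight 1/1188
  (X=0, W=1, Y=1, U=1, Z=3) weight 1/594
  (X=0, W=1, Y=1, U=2, Z=3) weight 1/792
  (X=0, W=1, Y=2, U=0, Z=3) weight 1/1188
  (X=0, W=1, Y=2, U=1, Z=3) weight 1/594
  (X=1, W=1, Y=0, U=0, Z=2) weight 1/594
  (X=2, W=1, Y=0, U=0, Z=1) weight 4/891
  … 26 more
Group by Z:
  weight(Z=0) = 1/66
  weight(Z=1) = 4/99
  weight(Z=2) = 1/66
  weight(Z=3) = 1/66
Total weight = 1/66 + 4/99 + 1/66 + 1/66 = 17/198
P(Z=0 | obs) = 1/66 / 17/198 = 3/17
P(Z=1 | obs) = 4/99 / 17/198 = 8/17
P(Z=2 | obs) = 1/66 / 17/198 = 3/17
P(Z=3 | obs) = 1/66 / 17/198 = 3/17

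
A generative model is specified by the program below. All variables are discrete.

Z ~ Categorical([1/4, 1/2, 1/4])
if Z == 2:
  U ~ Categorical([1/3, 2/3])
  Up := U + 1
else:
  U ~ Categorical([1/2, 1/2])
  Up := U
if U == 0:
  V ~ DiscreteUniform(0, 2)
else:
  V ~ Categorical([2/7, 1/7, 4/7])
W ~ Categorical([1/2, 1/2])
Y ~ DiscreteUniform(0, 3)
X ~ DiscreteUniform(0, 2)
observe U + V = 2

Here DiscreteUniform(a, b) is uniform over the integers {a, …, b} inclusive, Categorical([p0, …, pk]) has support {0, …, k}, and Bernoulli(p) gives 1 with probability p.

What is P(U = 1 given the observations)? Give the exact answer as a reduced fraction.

P(U = 1 | obs) = 39/116

Enumerate traces; 144 have nonzero weight after conditioning:
  (Z=0, U=0, V=2, W=0, Y=0, X=0) weight 1/576
  (Z=0, U=0, V=2, W=0, Y=0, X=1) weight 1/576
  (Z=0, U=0, V=2, W=0, Y=0, X=2) weight 1/576
  (Z=0, U=0, V=2, W=0, Y=1, X=0) weight 1/576
  (Z=0, U=0, V=2, W=0, Y=1, X=1) weight 1/576
  (Z=0, U=0, V=2, W=0, Y=1, X=2) weight 1/576
  (Z=0, U=0, V=2, W=0, Y=2, X=0) weight 1/576
  (Z=0, U=0, V=2, W=0, Y=2, X=1) weight 1/576
  (Z=0, U=1, V=1, W=0, Y=0, X=0) weight 1/1344
  … 135 more
Group by U:
  weight(U=0) = 11/72
  weight(U=1) = 13/168
Total weight = 11/72 + 13/168 = 29/126
P(U=0 | obs) = 11/72 / 29/126 = 77/116
P(U=1 | obs) = 13/168 / 29/126 = 39/116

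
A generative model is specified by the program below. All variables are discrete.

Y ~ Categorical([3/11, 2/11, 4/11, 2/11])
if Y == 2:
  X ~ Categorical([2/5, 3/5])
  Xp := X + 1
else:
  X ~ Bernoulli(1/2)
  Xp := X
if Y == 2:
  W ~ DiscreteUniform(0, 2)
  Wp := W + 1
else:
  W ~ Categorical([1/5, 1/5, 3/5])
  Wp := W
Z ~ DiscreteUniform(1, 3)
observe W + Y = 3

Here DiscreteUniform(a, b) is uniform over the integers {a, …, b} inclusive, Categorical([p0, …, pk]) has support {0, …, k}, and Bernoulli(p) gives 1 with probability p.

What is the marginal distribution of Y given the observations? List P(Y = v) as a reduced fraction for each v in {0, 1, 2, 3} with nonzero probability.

P(Y=1) = 9/22, P(Y=2) = 5/11, P(Y=3) = 3/22

Enumerate traces; 18 have nonzero weight after conditioning:
  (Y=1, X=0, W=2, Z=1) weight 1/55
  (Y=1, X=0, W=2, Z=2) weight 1/55
  (Y=1, X=0, W=2, Z=3) weight 1/55
  (Y=1, X=1, W=2, Z=1) weight 1/55
  (Y=1, X=1, W=2, Z=2) weight 1/55
  (Y=1, X=1, W=2, Z=3) weight 1/55
  (Y=2, X=0, W=1, Z=1) weight 8/495
  (Y=2, X=0, W=1, Z=2) weight 8/495
  (Y=3, X=0, W=0, Z=1) weight 1/165
  … 9 more
Group by Y:
  weight(Y=1) = 6/55
  weight(Y=2) = 4/33
  weight(Y=3) = 2/55
Total weight = 6/55 + 4/33 + 2/55 = 4/15
P(Y=1 | obs) = 6/55 / 4/15 = 9/22
P(Y=2 | obs) = 4/33 / 4/15 = 5/11
P(Y=3 | obs) = 2/55 / 4/15 = 3/22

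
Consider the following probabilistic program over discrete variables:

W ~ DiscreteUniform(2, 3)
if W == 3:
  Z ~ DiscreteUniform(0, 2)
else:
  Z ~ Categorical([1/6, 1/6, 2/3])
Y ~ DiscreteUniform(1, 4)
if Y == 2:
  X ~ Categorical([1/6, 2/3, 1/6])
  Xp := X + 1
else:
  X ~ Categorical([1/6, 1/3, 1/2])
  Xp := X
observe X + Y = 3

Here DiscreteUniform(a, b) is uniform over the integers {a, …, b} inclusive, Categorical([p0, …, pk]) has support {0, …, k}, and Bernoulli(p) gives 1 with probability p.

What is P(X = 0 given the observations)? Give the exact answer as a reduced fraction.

Enumerate traces; 18 have nonzero weight after conditioning:
  (W=2, Z=0, Y=1, X=2) weight 1/96
  (W=2, Z=0, Y=2, X=1) weight 1/72
  (W=2, Z=0, Y=3, X=0) weight 1/288
  (W=2, Z=1, Y=1, X=2) weight 1/96
  (W=2, Z=1, Y=2, X=1) weight 1/72
  (W=2, Z=1, Y=3, X=0) weight 1/288
  (W=2, Z=2, Y=1, X=2) weight 1/24
  (W=2, Z=2, Y=2, X=1) weight 1/18
  … 10 more
Group by X:
  weight(X=0) = 1/24
  weight(X=1) = 1/6
  weight(X=2) = 1/8
Total weight = 1/24 + 1/6 + 1/8 = 1/3
P(X=0 | obs) = 1/24 / 1/3 = 1/8
P(X=1 | obs) = 1/6 / 1/3 = 1/2
P(X=2 | obs) = 1/8 / 1/3 = 3/8

P(X = 0 | obs) = 1/8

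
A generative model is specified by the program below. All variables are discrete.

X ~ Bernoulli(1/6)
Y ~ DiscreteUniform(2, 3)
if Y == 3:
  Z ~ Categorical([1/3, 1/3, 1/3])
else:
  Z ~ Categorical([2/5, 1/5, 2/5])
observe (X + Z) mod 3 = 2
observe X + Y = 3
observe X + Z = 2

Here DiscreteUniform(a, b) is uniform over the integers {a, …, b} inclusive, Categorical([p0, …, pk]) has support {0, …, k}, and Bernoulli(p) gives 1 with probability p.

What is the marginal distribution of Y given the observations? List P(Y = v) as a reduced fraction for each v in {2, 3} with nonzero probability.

Enumerate traces; 2 have nonzero weight after conditioning:
  (X=0, Y=3, Z=2) weight 5/36
  (X=1, Y=2, Z=1) weight 1/60
Group by Y:
  weight(Y=2) = 1/60
  weight(Y=3) = 5/36
Total weight = 1/60 + 5/36 = 7/45
P(Y=2 | obs) = 1/60 / 7/45 = 3/28
P(Y=3 | obs) = 5/36 / 7/45 = 25/28

P(Y=2) = 3/28, P(Y=3) = 25/28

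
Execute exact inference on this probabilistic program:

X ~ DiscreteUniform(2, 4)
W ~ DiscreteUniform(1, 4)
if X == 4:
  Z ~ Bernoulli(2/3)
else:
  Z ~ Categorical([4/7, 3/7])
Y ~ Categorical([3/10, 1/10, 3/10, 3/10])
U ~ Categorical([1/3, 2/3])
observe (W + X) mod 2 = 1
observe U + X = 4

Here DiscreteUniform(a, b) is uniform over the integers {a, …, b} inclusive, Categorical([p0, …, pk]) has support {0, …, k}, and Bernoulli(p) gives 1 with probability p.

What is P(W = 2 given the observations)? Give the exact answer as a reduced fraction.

Enumerate traces; 32 have nonzero weight after conditioning:
  (X=3, W=2, Z=0, Y=0, U=1) weight 1/105
  (X=3, W=2, Z=0, Y=1, U=1) weight 1/315
  (X=3, W=2, Z=0, Y=2, U=1) weight 1/105
  (X=3, W=2, Z=0, Y=3, U=1) weight 1/105
  (X=3, W=2, Z=1, Y=0, U=1) weight 1/140
  (X=3, W=2, Z=1, Y=1, U=1) weight 1/420
  (X=3, W=2, Z=1, Y=2, U=1) weight 1/140
  (X=3, W=2, Z=1, Y=3, U=1) weight 1/140
  (X=3, W=4, Z=0, Y=0, U=1) weight 1/105
  (X=4, W=1, Z=0, Y=0, U=0) weight 1/360
  … 22 more
Group by W:
  weight(W=1) = 1/36
  weight(W=2) = 1/18
  weight(W=3) = 1/36
  weight(W=4) = 1/18
Total weight = 1/36 + 1/18 + 1/36 + 1/18 = 1/6
P(W=1 | obs) = 1/36 / 1/6 = 1/6
P(W=2 | obs) = 1/18 / 1/6 = 1/3
P(W=3 | obs) = 1/36 / 1/6 = 1/6
P(W=4 | obs) = 1/18 / 1/6 = 1/3

P(W = 2 | obs) = 1/3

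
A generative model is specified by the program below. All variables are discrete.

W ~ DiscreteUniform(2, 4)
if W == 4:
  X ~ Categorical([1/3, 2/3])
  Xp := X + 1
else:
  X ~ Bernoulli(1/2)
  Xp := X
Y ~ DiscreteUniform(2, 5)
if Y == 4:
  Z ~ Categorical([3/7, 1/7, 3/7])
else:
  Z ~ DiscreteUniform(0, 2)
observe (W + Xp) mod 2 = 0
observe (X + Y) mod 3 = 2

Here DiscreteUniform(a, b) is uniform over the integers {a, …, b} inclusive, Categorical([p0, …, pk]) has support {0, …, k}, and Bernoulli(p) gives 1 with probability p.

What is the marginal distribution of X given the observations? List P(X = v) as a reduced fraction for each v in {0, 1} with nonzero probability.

P(X=0) = 6/13, P(X=1) = 7/13

Enumerate traces; 12 have nonzero weight after conditioning:
  (W=2, X=0, Y=2, Z=0) weight 1/72
  (W=2, X=0, Y=2, Z=1) weight 1/72
  (W=2, X=0, Y=2, Z=2) weight 1/72
  (W=2, X=0, Y=5, Z=0) weight 1/72
  (W=2, X=0, Y=5, Z=1) weight 1/72
  (W=2, X=0, Y=5, Z=2) weight 1/72
  (W=3, X=1, Y=4, Z=0) weight 1/56
  (W=3, X=1, Y=4, Z=1) weight 1/168
  … 4 more
Group by X:
  weight(X=0) = 1/12
  weight(X=1) = 7/72
Total weight = 1/12 + 7/72 = 13/72
P(X=0 | obs) = 1/12 / 13/72 = 6/13
P(X=1 | obs) = 7/72 / 13/72 = 7/13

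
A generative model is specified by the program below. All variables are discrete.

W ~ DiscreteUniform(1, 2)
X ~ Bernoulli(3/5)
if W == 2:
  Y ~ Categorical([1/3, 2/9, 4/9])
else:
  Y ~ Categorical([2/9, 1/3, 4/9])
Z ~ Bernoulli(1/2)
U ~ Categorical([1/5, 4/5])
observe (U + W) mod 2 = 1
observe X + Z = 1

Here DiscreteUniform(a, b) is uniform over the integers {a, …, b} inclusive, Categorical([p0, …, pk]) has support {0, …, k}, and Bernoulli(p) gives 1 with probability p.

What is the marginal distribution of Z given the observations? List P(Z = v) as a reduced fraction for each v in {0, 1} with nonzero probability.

Enumerate traces; 12 have nonzero weight after conditioning:
  (W=1, X=0, Y=0, Z=1, U=0) weight 1/225
  (W=1, X=0, Y=1, Z=1, U=0) weight 1/150
  (W=1, X=0, Y=2, Z=1, U=0) weight 2/225
  (W=1, X=1, Y=0, Z=0, U=0) weight 1/150
  (W=1, X=1, Y=1, Z=0, U=0) weight 1/100
  (W=1, X=1, Y=2, Z=0, U=0) weight 1/75
  (W=2, X=0, Y=0, Z=1, U=1) weight 2/75
  (W=2, X=0, Y=1, Z=1, U=1) weight 4/225
  … 4 more
Group by Z:
  weight(Z=0) = 3/20
  weight(Z=1) = 1/10
Total weight = 3/20 + 1/10 = 1/4
P(Z=0 | obs) = 3/20 / 1/4 = 3/5
P(Z=1 | obs) = 1/10 / 1/4 = 2/5

P(Z=0) = 3/5, P(Z=1) = 2/5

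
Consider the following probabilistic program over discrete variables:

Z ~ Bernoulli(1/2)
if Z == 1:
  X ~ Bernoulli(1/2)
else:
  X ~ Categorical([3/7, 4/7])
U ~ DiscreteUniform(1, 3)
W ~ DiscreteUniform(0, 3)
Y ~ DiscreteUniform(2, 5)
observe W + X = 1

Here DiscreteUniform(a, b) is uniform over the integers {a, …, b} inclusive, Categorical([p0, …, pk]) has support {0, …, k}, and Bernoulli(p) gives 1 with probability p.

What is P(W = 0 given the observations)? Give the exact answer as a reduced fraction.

Enumerate traces; 48 have nonzero weight after conditioning:
  (Z=0, X=0, U=1, W=1, Y=2) weight 1/224
  (Z=0, X=0, U=1, W=1, Y=3) weight 1/224
  (Z=0, X=0, U=1, W=1, Y=4) weight 1/224
  (Z=0, X=0, U=1, W=1, Y=5) weight 1/224
  (Z=0, X=0, U=2, W=1, Y=2) weight 1/224
  (Z=0, X=0, U=2, W=1, Y=3) weight 1/224
  (Z=0, X=0, U=2, W=1, Y=4) weight 1/224
  (Z=0, X=0, U=2, W=1, Y=5) weight 1/224
  (Z=0, X=1, U=1, W=0, Y=2) weight 1/168
  … 39 more
Group by W:
  weight(W=0) = 15/112
  weight(W=1) = 13/112
Total weight = 15/112 + 13/112 = 1/4
P(W=0 | obs) = 15/112 / 1/4 = 15/28
P(W=1 | obs) = 13/112 / 1/4 = 13/28

P(W = 0 | obs) = 15/28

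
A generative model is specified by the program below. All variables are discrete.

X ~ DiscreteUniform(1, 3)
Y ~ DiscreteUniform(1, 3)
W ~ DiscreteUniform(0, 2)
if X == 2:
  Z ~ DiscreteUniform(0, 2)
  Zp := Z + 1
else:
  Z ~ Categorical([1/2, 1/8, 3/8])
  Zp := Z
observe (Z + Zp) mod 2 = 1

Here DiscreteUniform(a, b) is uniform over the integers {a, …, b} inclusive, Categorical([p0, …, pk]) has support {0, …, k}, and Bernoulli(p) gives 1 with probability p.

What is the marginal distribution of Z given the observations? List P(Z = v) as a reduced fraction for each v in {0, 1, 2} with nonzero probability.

P(Z=0) = 1/3, P(Z=1) = 1/3, P(Z=2) = 1/3

Enumerate traces; 27 have nonzero weight after conditioning:
  (X=2, Y=1, W=0, Z=0) weight 1/81
  (X=2, Y=1, W=0, Z=1) weight 1/81
  (X=2, Y=1, W=0, Z=2) weight 1/81
  (X=2, Y=1, W=1, Z=0) weight 1/81
  (X=2, Y=1, W=1, Z=1) weight 1/81
  (X=2, Y=1, W=1, Z=2) weight 1/81
  (X=2, Y=1, W=2, Z=0) weight 1/81
  (X=2, Y=1, W=2, Z=1) weight 1/81
  … 19 more
Group by Z:
  weight(Z=0) = 1/9
  weight(Z=1) = 1/9
  weight(Z=2) = 1/9
Total weight = 1/9 + 1/9 + 1/9 = 1/3
P(Z=0 | obs) = 1/9 / 1/3 = 1/3
P(Z=1 | obs) = 1/9 / 1/3 = 1/3
P(Z=2 | obs) = 1/9 / 1/3 = 1/3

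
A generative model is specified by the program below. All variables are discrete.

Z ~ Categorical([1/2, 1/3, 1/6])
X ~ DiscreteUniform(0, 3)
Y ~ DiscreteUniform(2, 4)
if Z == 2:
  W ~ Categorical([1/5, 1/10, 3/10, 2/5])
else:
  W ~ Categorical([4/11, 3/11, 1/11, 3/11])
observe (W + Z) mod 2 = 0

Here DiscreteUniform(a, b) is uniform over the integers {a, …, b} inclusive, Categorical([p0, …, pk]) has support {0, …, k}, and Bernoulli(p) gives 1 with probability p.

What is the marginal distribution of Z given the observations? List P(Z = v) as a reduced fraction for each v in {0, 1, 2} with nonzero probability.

Enumerate traces; 72 have nonzero weight after conditioning:
  (Z=0, X=0, Y=2, W=0) weight 1/66
  (Z=0, X=0, Y=2, W=2) weight 1/264
  (Z=0, X=0, Y=3, W=0) weight 1/66
  (Z=0, X=0, Y=3, W=2) weight 1/264
  (Z=0, X=0, Y=4, W=0) weight 1/66
  (Z=0, X=0, Y=4, W=2) weight 1/264
  (Z=0, X=1, Y=2, W=0) weight 1/66
  (Z=0, X=1, Y=2, W=2) weight 1/264
  (Z=1, X=0, Y=2, W=1) weight 1/132
  (Z=2, X=0, Y=2, W=0) weight 1/360
  … 62 more
Group by Z:
  weight(Z=0) = 5/22
  weight(Z=1) = 2/11
  weight(Z=2) = 1/12
Total weight = 5/22 + 2/11 + 1/12 = 65/132
P(Z=0 | obs) = 5/22 / 65/132 = 6/13
P(Z=1 | obs) = 2/11 / 65/132 = 24/65
P(Z=2 | obs) = 1/12 / 65/132 = 11/65

P(Z=0) = 6/13, P(Z=1) = 24/65, P(Z=2) = 11/65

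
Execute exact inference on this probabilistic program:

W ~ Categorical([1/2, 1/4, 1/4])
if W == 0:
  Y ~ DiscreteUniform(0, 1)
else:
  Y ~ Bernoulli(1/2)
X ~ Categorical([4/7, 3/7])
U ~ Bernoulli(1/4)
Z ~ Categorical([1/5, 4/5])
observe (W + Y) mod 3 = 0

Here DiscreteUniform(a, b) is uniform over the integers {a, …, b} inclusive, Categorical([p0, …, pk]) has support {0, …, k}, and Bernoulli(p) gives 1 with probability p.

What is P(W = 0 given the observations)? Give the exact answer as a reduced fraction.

Enumerate traces; 16 have nonzero weight after conditioning:
  (W=0, Y=0, X=0, U=0, Z=0) weight 3/140
  (W=0, Y=0, X=0, U=0, Z=1) weight 3/35
  (W=0, Y=0, X=0, U=1, Z=0) weight 1/140
  (W=0, Y=0, X=0, U=1, Z=1) weight 1/35
  (W=0, Y=0, X=1, U=0, Z=0) weight 9/560
  (W=0, Y=0, X=1, U=0, Z=1) weight 9/140
  (W=0, Y=0, X=1, U=1, Z=0) weight 3/560
  (W=0, Y=0, X=1, U=1, Z=1) weight 3/140
  (W=2, Y=1, X=0, U=0, Z=0) weight 3/280
  … 7 more
Group by W:
  weight(W=0) = 1/4
  weight(W=2) = 1/8
Total weight = 1/4 + 1/8 = 3/8
P(W=0 | obs) = 1/4 / 3/8 = 2/3
P(W=2 | obs) = 1/8 / 3/8 = 1/3

P(W = 0 | obs) = 2/3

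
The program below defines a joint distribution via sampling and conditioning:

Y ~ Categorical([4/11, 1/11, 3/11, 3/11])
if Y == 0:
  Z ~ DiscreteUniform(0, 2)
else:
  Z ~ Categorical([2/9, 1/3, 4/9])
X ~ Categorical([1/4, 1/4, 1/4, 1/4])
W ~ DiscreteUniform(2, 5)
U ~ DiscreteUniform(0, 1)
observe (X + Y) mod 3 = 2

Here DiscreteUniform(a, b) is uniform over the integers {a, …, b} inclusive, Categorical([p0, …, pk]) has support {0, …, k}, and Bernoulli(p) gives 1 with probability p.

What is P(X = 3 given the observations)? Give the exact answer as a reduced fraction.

P(X = 3 | obs) = 3/14

Enumerate traces; 120 have nonzero weight after conditioning:
  (Y=0, Z=0, X=2, W=2, U=0) weight 1/264
  (Y=0, Z=0, X=2, W=2, U=1) weight 1/264
  (Y=0, Z=0, X=2, W=3, U=0) weight 1/264
  (Y=0, Z=0, X=2, W=3, U=1) weight 1/264
  (Y=0, Z=0, X=2, W=4, U=0) weight 1/264
  (Y=0, Z=0, X=2, W=4, U=1) weight 1/264
  (Y=0, Z=0, X=2, W=5, U=0) weight 1/264
  (Y=0, Z=0, X=2, W=5, U=1) weight 1/264
  (Y=1, Z=0, X=1, W=2, U=0) weight 1/1584
  (Y=2, Z=0, X=0, W=2, U=0) weight 1/528
  … 110 more
Group by X:
  weight(X=0) = 3/44
  weight(X=1) = 1/44
  weight(X=2) = 7/44
  weight(X=3) = 3/44
Total weight = 3/44 + 1/44 + 7/44 + 3/44 = 7/22
P(X=0 | obs) = 3/44 / 7/22 = 3/14
P(X=1 | obs) = 1/44 / 7/22 = 1/14
P(X=2 | obs) = 7/44 / 7/22 = 1/2
P(X=3 | obs) = 3/44 / 7/22 = 3/14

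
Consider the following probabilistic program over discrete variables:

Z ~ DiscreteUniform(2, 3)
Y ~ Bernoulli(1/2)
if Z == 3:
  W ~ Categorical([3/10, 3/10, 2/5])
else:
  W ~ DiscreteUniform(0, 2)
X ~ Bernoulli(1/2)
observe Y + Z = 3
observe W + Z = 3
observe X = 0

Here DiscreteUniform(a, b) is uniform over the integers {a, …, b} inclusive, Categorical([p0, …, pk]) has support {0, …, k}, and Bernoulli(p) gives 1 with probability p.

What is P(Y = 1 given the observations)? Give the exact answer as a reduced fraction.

P(Y = 1 | obs) = 10/19

Enumerate traces; 2 have nonzero weight after conditioning:
  (Z=2, Y=1, W=1, X=0) weight 1/24
  (Z=3, Y=0, W=0, X=0) weight 3/80
Group by Y:
  weight(Y=0) = 3/80
  weight(Y=1) = 1/24
Total weight = 3/80 + 1/24 = 19/240
P(Y=0 | obs) = 3/80 / 19/240 = 9/19
P(Y=1 | obs) = 1/24 / 19/240 = 10/19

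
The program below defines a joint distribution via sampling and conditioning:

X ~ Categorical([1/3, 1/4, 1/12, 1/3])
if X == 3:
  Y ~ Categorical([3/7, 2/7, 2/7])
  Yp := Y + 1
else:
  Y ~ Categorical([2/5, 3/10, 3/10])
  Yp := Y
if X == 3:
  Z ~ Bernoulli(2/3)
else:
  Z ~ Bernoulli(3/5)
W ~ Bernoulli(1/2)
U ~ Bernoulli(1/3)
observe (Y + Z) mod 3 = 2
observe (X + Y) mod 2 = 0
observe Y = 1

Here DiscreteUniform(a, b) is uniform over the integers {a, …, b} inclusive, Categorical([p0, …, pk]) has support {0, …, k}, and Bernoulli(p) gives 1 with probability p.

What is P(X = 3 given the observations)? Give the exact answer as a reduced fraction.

P(X = 3 | obs) = 800/1367

Enumerate traces; 8 have nonzero weight after conditioning:
  (X=1, Y=1, Z=1, W=0, U=0) weight 3/200
  (X=1, Y=1, Z=1, W=0, U=1) weight 3/400
  (X=1, Y=1, Z=1, W=1, U=0) weight 3/200
  (X=1, Y=1, Z=1, W=1, U=1) weight 3/400
  (X=3, Y=1, Z=1, W=0, U=0) weight 4/189
  (X=3, Y=1, Z=1, W=0, U=1) weight 2/189
  (X=3, Y=1, Z=1, W=1, U=0) weight 4/189
  (X=3, Y=1, Z=1, W=1, U=1) weight 2/189
Group by X:
  weight(X=1) = 9/200
  weight(X=3) = 4/63
Total weight = 9/200 + 4/63 = 1367/12600
P(X=1 | obs) = 9/200 / 1367/12600 = 567/1367
P(X=3 | obs) = 4/63 / 1367/12600 = 800/1367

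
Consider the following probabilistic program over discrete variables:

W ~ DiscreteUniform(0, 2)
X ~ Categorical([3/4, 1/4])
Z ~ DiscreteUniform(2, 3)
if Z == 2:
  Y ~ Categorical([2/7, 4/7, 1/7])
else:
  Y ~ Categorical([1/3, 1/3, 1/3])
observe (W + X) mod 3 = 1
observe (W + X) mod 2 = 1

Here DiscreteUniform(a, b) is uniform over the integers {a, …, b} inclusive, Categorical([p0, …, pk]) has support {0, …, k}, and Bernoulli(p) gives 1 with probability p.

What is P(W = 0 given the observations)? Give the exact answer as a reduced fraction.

Enumerate traces; 12 have nonzero weight after conditioning:
  (W=0, X=1, Z=2, Y=0) weight 1/84
  (W=0, X=1, Z=2, Y=1) weight 1/42
  (W=0, X=1, Z=2, Y=2) weight 1/168
  (W=0, X=1, Z=3, Y=0) weight 1/72
  (W=0, X=1, Z=3, Y=1) weight 1/72
  (W=0, X=1, Z=3, Y=2) weight 1/72
  (W=1, X=0, Z=2, Y=0) weight 1/28
  (W=1, X=0, Z=2, Y=1) weight 1/14
  … 4 more
Group by W:
  weight(W=0) = 1/12
  weight(W=1) = 1/4
Total weight = 1/12 + 1/4 = 1/3
P(W=0 | obs) = 1/12 / 1/3 = 1/4
P(W=1 | obs) = 1/4 / 1/3 = 3/4

P(W = 0 | obs) = 1/4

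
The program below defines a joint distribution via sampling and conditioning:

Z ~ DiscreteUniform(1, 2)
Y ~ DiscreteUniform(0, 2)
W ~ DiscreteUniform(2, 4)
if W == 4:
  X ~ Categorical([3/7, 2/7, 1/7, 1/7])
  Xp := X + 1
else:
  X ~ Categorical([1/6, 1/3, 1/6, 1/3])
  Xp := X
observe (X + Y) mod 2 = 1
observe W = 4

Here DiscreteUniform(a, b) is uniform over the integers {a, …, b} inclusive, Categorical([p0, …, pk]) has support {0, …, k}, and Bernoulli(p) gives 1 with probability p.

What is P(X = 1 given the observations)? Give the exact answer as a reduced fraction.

P(X = 1 | obs) = 2/5

Enumerate traces; 12 have nonzero weight after conditioning:
  (Z=1, Y=0, W=4, X=1) weight 1/63
  (Z=1, Y=0, W=4, X=3) weight 1/126
  (Z=1, Y=1, W=4, X=0) weight 1/42
  (Z=1, Y=1, W=4, X=2) weight 1/126
  (Z=1, Y=2, W=4, X=1) weight 1/63
  (Z=1, Y=2, W=4, X=3) weight 1/126
  (Z=2, Y=0, W=4, X=1) weight 1/63
  (Z=2, Y=0, W=4, X=3) weight 1/126
  … 4 more
Group by X:
  weight(X=0) = 1/21
  weight(X=1) = 4/63
  weight(X=2) = 1/63
  weight(X=3) = 2/63
Total weight = 1/21 + 4/63 + 1/63 + 2/63 = 10/63
P(X=0 | obs) = 1/21 / 10/63 = 3/10
P(X=1 | obs) = 4/63 / 10/63 = 2/5
P(X=2 | obs) = 1/63 / 10/63 = 1/10
P(X=3 | obs) = 2/63 / 10/63 = 1/5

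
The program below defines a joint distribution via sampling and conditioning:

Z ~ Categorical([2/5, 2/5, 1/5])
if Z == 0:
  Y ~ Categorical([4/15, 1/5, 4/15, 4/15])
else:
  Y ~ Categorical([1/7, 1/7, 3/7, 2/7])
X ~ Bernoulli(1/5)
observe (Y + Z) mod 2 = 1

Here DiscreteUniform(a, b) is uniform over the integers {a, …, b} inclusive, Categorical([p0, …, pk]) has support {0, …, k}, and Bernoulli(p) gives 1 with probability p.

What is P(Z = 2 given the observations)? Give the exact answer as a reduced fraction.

Enumerate traces; 12 have nonzero weight after conditioning:
  (Z=0, Y=1, X=0) weight 8/125
  (Z=0, Y=1, X=1) weight 2/125
  (Z=0, Y=3, X=0) weight 32/375
  (Z=0, Y=3, X=1) weight 8/375
  (Z=1, Y=0, X=0) weight 8/175
  (Z=1, Y=0, X=1) weight 2/175
  (Z=1, Y=2, X=0) weight 24/175
  (Z=1, Y=2, X=1) weight 6/175
  (Z=2, Y=1, X=0) weight 4/175
  … 3 more
Group by Z:
  weight(Z=0) = 14/75
  weight(Z=1) = 8/35
  weight(Z=2) = 3/35
Total weight = 14/75 + 8/35 + 3/35 = 263/525
P(Z=0 | obs) = 14/75 / 263/525 = 98/263
P(Z=1 | obs) = 8/35 / 263/525 = 120/263
P(Z=2 | obs) = 3/35 / 263/525 = 45/263

P(Z = 2 | obs) = 45/263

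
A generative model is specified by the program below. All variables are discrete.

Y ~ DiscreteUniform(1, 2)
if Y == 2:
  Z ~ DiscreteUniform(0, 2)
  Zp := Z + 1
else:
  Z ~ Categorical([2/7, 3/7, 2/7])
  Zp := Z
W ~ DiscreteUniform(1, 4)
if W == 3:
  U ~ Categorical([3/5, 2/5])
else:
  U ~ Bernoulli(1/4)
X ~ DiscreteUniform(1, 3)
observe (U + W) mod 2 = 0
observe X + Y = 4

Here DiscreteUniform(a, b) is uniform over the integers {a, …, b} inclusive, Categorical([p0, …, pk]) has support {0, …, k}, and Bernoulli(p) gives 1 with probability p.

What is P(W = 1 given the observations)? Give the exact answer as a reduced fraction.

Enumerate traces; 24 have nonzero weight after conditioning:
  (Y=1, Z=0, W=1, U=1, X=3) weight 1/336
  (Y=1, Z=0, W=2, U=0, X=3) weight 1/112
  (Y=1, Z=0, W=3, U=1, X=3) weight 1/210
  (Y=1, Z=0, W=4, U=0, X=3) weight 1/112
  (Y=1, Z=1, W=1, U=1, X=3) weight 1/224
  (Y=1, Z=1, W=2, U=0, X=3) weight 3/224
  (Y=1, Z=1, W=3, U=1, X=3) weight 1/140
  (Y=1, Z=1, W=4, U=0, X=3) weight 3/224
  … 16 more
Group by W:
  weight(W=1) = 1/48
  weight(W=2) = 1/16
  weight(W=3) = 1/30
  weight(W=4) = 1/16
Total weight = 1/48 + 1/16 + 1/30 + 1/16 = 43/240
P(W=1 | obs) = 1/48 / 43/240 = 5/43
P(W=2 | obs) = 1/16 / 43/240 = 15/43
P(W=3 | obs) = 1/30 / 43/240 = 8/43
P(W=4 | obs) = 1/16 / 43/240 = 15/43

P(W = 1 | obs) = 5/43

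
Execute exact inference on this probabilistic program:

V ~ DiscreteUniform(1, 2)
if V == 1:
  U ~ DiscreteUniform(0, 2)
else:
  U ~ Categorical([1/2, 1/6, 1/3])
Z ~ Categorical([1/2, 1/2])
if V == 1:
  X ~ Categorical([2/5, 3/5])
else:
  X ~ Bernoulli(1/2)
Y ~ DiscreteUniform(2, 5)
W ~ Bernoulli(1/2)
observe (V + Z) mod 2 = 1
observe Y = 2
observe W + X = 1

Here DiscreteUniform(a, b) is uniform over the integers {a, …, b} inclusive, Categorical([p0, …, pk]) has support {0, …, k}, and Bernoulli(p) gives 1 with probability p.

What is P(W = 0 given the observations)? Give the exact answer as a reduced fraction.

P(W = 0 | obs) = 11/20

Enumerate traces; 12 have nonzero weight after conditioning:
  (V=1, U=0, Z=0, X=0, Y=2, W=1) weight 1/240
  (V=1, U=0, Z=0, X=1, Y=2, W=0) weight 1/160
  (V=1, U=1, Z=0, X=0, Y=2, W=1) weight 1/240
  (V=1, U=1, Z=0, X=1, Y=2, W=0) weight 1/160
  (V=1, U=2, Z=0, X=0, Y=2, W=1) weight 1/240
  (V=1, U=2, Z=0, X=1, Y=2, W=0) weight 1/160
  (V=2, U=0, Z=1, X=0, Y=2, W=1) weight 1/128
  (V=2, U=0, Z=1, X=1, Y=2, W=0) weight 1/128
  … 4 more
Group by W:
  weight(W=0) = 11/320
  weight(W=1) = 9/320
Total weight = 11/320 + 9/320 = 1/16
P(W=0 | obs) = 11/320 / 1/16 = 11/20
P(W=1 | obs) = 9/320 / 1/16 = 9/20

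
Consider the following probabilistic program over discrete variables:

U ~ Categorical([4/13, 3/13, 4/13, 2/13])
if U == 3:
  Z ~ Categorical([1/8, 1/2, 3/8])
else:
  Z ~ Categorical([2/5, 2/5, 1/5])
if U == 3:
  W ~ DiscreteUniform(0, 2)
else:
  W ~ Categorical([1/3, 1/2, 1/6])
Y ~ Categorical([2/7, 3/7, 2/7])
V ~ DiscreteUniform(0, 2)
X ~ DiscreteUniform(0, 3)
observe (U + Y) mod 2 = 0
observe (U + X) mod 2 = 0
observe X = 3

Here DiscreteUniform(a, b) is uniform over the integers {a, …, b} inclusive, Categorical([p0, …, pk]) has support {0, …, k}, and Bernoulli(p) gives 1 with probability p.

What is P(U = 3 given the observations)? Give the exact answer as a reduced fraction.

P(U = 3 | obs) = 2/5

Enumerate traces; 54 have nonzero weight after conditioning:
  (U=1, Z=0, W=0, Y=1, V=0, X=3) weight 1/910
  (U=1, Z=0, W=0, Y=1, V=1, X=3) weight 1/910
  (U=1, Z=0, W=0, Y=1, V=2, X=3) weight 1/910
  (U=1, Z=0, W=1, Y=1, V=0, X=3) weight 3/1820
  (U=1, Z=0, W=1, Y=1, V=1, X=3) weight 3/1820
  (U=1, Z=0, W=1, Y=1, V=2, X=3) weight 3/1820
  (U=1, Z=0, W=2, Y=1, V=0, X=3) weight 1/1820
  (U=1, Z=0, W=2, Y=1, V=1, X=3) weight 1/1820
  (U=3, Z=0, W=0, Y=1, V=0, X=3) weight 1/4368
  … 45 more
Group by U:
  weight(U=1) = 9/364
  weight(U=3) = 3/182
Total weight = 9/364 + 3/182 = 15/364
P(U=1 | obs) = 9/364 / 15/364 = 3/5
P(U=3 | obs) = 3/182 / 15/364 = 2/5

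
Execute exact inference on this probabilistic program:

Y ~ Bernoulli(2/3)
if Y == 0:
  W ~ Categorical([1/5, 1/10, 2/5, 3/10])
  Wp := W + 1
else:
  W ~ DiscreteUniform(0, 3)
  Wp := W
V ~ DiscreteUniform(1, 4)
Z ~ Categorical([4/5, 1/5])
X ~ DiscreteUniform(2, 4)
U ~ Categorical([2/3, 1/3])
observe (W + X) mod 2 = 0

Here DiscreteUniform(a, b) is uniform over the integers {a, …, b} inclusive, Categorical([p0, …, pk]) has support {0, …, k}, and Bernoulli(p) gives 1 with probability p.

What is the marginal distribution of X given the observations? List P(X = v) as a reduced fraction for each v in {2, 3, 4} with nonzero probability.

Enumerate traces; 192 have nonzero weight after conditioning:
  (Y=0, W=0, V=1, Z=0, X=2, U=0) weight 2/675
  (Y=0, W=0, V=1, Z=0, X=2, U=1) weight 1/675
  (Y=0, W=0, V=1, Z=0, X=4, U=0) weight 2/675
  (Y=0, W=0, V=1, Z=0, X=4, U=1) weight 1/675
  (Y=0, W=0, V=1, Z=1, X=2, U=0) weight 1/1350
  (Y=0, W=0, V=1, Z=1, X=2, U=1) weight 1/2700
  (Y=0, W=0, V=1, Z=1, X=4, U=0) weight 1/1350
  (Y=0, W=0, V=1, Z=1, X=4, U=1) weight 1/2700
  (Y=0, W=1, V=1, Z=0, X=3, U=0) weight 1/675
  … 183 more
Group by X:
  weight(X=2) = 8/45
  weight(X=3) = 7/45
  weight(X=4) = 8/45
Total weight = 8/45 + 7/45 + 8/45 = 23/45
P(X=2 | obs) = 8/45 / 23/45 = 8/23
P(X=3 | obs) = 7/45 / 23/45 = 7/23
P(X=4 | obs) = 8/45 / 23/45 = 8/23

P(X=2) = 8/23, P(X=3) = 7/23, P(X=4) = 8/23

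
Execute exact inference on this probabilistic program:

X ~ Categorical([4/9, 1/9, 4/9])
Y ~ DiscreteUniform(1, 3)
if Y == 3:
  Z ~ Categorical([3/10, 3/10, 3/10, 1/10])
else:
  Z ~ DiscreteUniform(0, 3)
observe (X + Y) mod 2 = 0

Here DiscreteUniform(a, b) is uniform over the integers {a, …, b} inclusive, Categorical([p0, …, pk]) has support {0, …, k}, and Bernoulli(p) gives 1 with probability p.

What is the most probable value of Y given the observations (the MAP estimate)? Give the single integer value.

argmax_v P(Y = v | obs) = 2

Enumerate traces; 16 have nonzero weight after conditioning:
  (X=0, Y=2, Z=0) weight 1/27
  (X=0, Y=2, Z=1) weight 1/27
  (X=0, Y=2, Z=2) weight 1/27
  (X=0, Y=2, Z=3) weight 1/27
  (X=1, Y=1, Z=0) weight 1/108
  (X=1, Y=1, Z=1) weight 1/108
  (X=1, Y=1, Z=2) weight 1/108
  (X=1, Y=1, Z=3) weight 1/108
  (X=1, Y=3, Z=0) weight 1/90
  … 7 more
Group by Y:
  weight(Y=1) = 1/27
  weight(Y=2) = 8/27
  weight(Y=3) = 1/27
Total weight = 1/27 + 8/27 + 1/27 = 10/27
P(Y=1 | obs) = 1/27 / 10/27 = 1/10
P(Y=2 | obs) = 8/27 / 10/27 = 4/5
P(Y=3 | obs) = 1/27 / 10/27 = 1/10
argmax = 2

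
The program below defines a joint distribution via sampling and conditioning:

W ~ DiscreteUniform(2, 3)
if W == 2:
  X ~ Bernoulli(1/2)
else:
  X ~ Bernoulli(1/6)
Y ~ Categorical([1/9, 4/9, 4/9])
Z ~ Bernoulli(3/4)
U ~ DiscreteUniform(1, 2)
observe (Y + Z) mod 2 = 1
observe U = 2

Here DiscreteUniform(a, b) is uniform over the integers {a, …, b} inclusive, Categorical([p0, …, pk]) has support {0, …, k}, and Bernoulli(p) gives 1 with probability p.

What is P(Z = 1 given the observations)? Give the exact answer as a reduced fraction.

P(Z = 1 | obs) = 15/19

Enumerate traces; 12 have nonzero weight after conditioning:
  (W=2, X=0, Y=0, Z=1, U=2) weight 1/96
  (W=2, X=0, Y=1, Z=0, U=2) weight 1/72
  (W=2, X=0, Y=2, Z=1, U=2) weight 1/24
  (W=2, X=1, Y=0, Z=1, U=2) weight 1/96
  (W=2, X=1, Y=1, Z=0, U=2) weight 1/72
  (W=2, X=1, Y=2, Z=1, U=2) weight 1/24
  (W=3, X=0, Y=0, Z=1, U=2) weight 5/288
  (W=3, X=0, Y=1, Z=0, U=2) weight 5/216
  … 4 more
Group by Z:
  weight(Z=0) = 1/18
  weight(Z=1) = 5/24
Total weight = 1/18 + 5/24 = 19/72
P(Z=0 | obs) = 1/18 / 19/72 = 4/19
P(Z=1 | obs) = 5/24 / 19/72 = 15/19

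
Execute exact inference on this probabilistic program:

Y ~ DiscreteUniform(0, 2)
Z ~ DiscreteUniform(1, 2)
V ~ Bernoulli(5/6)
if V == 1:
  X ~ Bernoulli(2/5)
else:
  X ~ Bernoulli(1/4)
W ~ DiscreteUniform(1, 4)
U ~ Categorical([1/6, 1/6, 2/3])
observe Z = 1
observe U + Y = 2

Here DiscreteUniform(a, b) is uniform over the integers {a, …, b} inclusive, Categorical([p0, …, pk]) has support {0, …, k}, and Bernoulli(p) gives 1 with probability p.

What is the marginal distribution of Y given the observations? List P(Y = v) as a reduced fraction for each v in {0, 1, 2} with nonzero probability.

P(Y=0) = 2/3, P(Y=1) = 1/6, P(Y=2) = 1/6

Enumerate traces; 48 have nonzero weight after conditioning:
  (Y=0, Z=1, V=0, X=0, W=1, U=2) weight 1/288
  (Y=0, Z=1, V=0, X=0, W=2, U=2) weight 1/288
  (Y=0, Z=1, V=0, X=0, W=3, U=2) weight 1/288
  (Y=0, Z=1, V=0, X=0, W=4, U=2) weight 1/288
  (Y=0, Z=1, V=0, X=1, W=1, U=2) weight 1/864
  (Y=0, Z=1, V=0, X=1, W=2, U=2) weight 1/864
  (Y=0, Z=1, V=0, X=1, W=3, U=2) weight 1/864
  (Y=0, Z=1, V=0, X=1, W=4, U=2) weight 1/864
  (Y=1, Z=1, V=0, X=0, W=1, U=1) weight 1/1152
  (Y=2, Z=1, V=0, X=0, W=1, U=0) weight 1/1152
  … 38 more
Group by Y:
  weight(Y=0) = 1/9
  weight(Y=1) = 1/36
  weight(Y=2) = 1/36
Total weight = 1/9 + 1/36 + 1/36 = 1/6
P(Y=0 | obs) = 1/9 / 1/6 = 2/3
P(Y=1 | obs) = 1/36 / 1/6 = 1/6
P(Y=2 | obs) = 1/36 / 1/6 = 1/6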